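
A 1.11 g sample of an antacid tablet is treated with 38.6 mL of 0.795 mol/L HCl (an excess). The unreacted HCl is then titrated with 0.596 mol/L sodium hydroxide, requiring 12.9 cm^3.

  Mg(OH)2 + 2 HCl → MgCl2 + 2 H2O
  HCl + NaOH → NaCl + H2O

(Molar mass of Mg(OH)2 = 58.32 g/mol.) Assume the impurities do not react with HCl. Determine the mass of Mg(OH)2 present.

n(HCl) added = 0.0386 × 0.795 = 0.0307 mol
n(NaOH) used in back-titration = 0.0129 × 0.596 = 7.69 × 10^-3 mol
n(HCl) left over = 7.69 × 10^-3 mol (1:1 ratio)
n(HCl) consumed by analyte = 0.0307 − 7.69 × 10^-3 = 0.0230 mol
From the 1:2 ratio, n(Mg(OH)2) = 1/2 × 0.0230 = 0.0115 mol
mass of Mg(OH)2 = 0.0115 × 58.32 = 0.671 g

0.671 g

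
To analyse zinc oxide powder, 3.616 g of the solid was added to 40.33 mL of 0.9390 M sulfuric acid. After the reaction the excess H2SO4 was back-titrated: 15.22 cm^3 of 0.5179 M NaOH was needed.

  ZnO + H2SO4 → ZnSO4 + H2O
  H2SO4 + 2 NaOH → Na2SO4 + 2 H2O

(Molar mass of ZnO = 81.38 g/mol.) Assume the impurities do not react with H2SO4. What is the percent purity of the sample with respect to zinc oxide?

76.36 %

n(H2SO4) added = 0.04033 × 0.9390 = 0.03787 mol
n(NaOH) used in back-titration = 0.01522 × 0.5179 = 7.882 × 10^-3 mol
From the 1:2 ratio, n(H2SO4) left over = 1/2 × 7.882 × 10^-3 = 3.941 × 10^-3 mol
n(H2SO4) consumed by analyte = 0.03787 − 3.941 × 10^-3 = 0.03393 mol
n(ZnO) = 0.03393 mol (1:1 ratio)
mass of ZnO = 0.03393 × 81.38 = 2.761 g
% ZnO = 2.761 / 3.616 × 100 = 76.36 %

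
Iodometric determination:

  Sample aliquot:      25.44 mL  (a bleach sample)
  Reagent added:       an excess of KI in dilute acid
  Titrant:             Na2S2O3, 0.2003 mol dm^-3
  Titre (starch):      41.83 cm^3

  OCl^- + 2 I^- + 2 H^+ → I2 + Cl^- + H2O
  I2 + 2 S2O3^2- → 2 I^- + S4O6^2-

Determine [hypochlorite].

n(S2O3^2-) = 0.04183 × 0.2003 = 8.379 × 10^-3 mol
n(I2) = n(S2O3^2-)/2 = 4.189 × 10^-3 mol
n(OCl^-) in the aliquot = 4.189 × 10^-3 mol (1:1 ratio)
[OCl^-] = 4.189 × 10^-3 / 0.02544 = 0.1647 mol/L

0.1647 mol/L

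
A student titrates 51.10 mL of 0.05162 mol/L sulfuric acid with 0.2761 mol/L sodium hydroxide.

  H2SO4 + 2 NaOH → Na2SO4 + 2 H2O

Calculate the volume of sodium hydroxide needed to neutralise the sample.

19.11 mL

n(H2SO4) = 0.05110 L × 0.05162 mol/L = 2.638 × 10^-3 mol
From the 2:1 stoichiometry, n(NaOH) = 2/1 × 2.638 × 10^-3 = 5.276 × 10^-3 mol
V(NaOH) = 5.276 × 10^-3 mol / 0.2761 mol/L = 0.01911 L = 19.11 mL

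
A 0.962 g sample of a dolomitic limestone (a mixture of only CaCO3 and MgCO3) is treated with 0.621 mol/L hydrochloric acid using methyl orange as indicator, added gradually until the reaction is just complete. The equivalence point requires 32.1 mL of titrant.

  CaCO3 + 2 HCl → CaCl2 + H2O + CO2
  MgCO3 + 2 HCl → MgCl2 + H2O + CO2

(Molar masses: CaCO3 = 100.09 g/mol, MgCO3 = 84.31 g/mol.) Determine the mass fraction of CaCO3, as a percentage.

n(HCl) = 0.0321 × 0.621 = 0.0199 mol
Let x = n(CaCO3), y = n(MgCO3).
Titrant: 2x + 2y = 0.0199;  mass: 100.09x + 84.31y = 0.962
Solving, x = 7.71 × 10^-3 mol, y = 2.26 × 10^-3 mol
mass of CaCO3 = 7.71 × 10^-3 × 100.09 = 0.772 g
% CaCO3 = 0.772 / 0.962 × 100 = 80.2 %

80.2 %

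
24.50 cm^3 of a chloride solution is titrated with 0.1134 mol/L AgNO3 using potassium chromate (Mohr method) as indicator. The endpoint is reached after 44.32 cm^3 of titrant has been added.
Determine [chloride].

Ag^+ + Cl^- → AgCl(s)
n(AgNO3) = 0.04432 L × 0.1134 mol/L = 5.026 × 10^-3 mol
n(Cl-) = 5.026 × 10^-3 mol (1:1 mole ratio)
[Cl-] = 5.026 × 10^-3 mol / 0.02450 L = 0.2051 mol/L

0.2051 mol/L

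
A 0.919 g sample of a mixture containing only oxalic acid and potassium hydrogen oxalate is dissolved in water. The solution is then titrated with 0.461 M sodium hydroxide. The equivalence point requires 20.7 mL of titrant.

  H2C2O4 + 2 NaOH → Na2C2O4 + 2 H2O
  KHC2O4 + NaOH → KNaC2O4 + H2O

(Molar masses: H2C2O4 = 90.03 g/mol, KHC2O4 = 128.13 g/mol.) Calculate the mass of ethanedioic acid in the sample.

n(NaOH) = 0.0207 × 0.461 = 9.54 × 10^-3 mol
Let x = n(H2C2O4), y = n(KHC2O4).
Titrant: 2x + 1y = 9.54 × 10^-3;  mass: 90.03x + 128.13y = 0.919
Solving, x = 1.83 × 10^-3 mol, y = 5.89 × 10^-3 mol
mass of H2C2O4 = 1.83 × 10^-3 × 90.03 = 0.164 g

0.164 g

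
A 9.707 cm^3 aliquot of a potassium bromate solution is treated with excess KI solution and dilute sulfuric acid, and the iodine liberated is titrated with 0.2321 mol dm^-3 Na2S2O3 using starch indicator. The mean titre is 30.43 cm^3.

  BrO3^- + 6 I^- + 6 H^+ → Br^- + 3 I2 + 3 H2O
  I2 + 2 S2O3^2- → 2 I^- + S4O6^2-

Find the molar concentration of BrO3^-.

n(S2O3^2-) = 0.03043 × 0.2321 = 7.063 × 10^-3 mol
n(I2) = n(S2O3^2-)/2 = 3.531 × 10^-3 mol
From the 1:3 ratio, n(BrO3^-) in the aliquot = 1/3 × 3.531 × 10^-3 = 1.177 × 10^-3 mol
[BrO3^-] = 1.177 × 10^-3 / 0.009707 = 0.1213 mol/L

0.1213 mol/L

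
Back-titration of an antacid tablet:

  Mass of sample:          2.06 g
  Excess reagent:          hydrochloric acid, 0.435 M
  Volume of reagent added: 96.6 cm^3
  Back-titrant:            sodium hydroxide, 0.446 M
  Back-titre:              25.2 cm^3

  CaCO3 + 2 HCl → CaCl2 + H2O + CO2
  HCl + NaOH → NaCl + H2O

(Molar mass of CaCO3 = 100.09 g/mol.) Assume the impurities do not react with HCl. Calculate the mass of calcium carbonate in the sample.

n(HCl) added = 0.0966 × 0.435 = 0.0420 mol
n(NaOH) used in back-titration = 0.0252 × 0.446 = 0.0112 mol
n(HCl) left over = 0.0112 mol (1:1 ratio)
n(HCl) consumed by analyte = 0.0420 − 0.0112 = 0.0308 mol
From the 1:2 ratio, n(CaCO3) = 1/2 × 0.0308 = 0.0154 mol
mass of CaCO3 = 0.0154 × 100.09 = 1.54 g

1.54 g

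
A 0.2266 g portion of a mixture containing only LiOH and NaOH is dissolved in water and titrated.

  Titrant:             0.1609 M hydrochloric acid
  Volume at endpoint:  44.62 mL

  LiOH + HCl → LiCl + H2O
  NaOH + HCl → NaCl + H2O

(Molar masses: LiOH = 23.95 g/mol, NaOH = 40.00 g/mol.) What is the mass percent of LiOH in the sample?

39.89 %

n(HCl) = 0.04462 × 0.1609 = 7.179 × 10^-3 mol
Let x = n(LiOH), y = n(NaOH).
Titrant: 1x + 1y = 7.179 × 10^-3;  mass: 23.95x + 40.00y = 0.2266
Solving, x = 3.774 × 10^-3 mol, y = 3.405 × 10^-3 mol
mass of LiOH = 3.774 × 10^-3 × 23.95 = 0.09039 g
% LiOH = 0.09039 / 0.2266 × 100 = 39.89 %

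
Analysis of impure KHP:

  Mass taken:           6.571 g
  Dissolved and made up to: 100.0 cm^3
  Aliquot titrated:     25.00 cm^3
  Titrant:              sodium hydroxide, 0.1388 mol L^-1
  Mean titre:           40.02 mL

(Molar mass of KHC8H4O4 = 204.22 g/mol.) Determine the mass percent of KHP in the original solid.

KHC8H4O4 + NaOH → KNaC8H4O4 + H2O
n(NaOH) per titration = 0.04002 × 0.1388 = 5.555 × 10^-3 mol
n(KHC8H4O4) in each aliquot = 5.555 × 10^-3 mol (1:1 ratio)
n(KHC8H4O4) in the whole flask = 5.555 × 10^-3 × 100.0/25.00 = 0.02222 mol
mass of KHC8H4O4 = 0.02222 × 204.22 = 4.538 g
% KHC8H4O4 = 4.538 / 6.571 × 100 = 69.05 %

69.05 %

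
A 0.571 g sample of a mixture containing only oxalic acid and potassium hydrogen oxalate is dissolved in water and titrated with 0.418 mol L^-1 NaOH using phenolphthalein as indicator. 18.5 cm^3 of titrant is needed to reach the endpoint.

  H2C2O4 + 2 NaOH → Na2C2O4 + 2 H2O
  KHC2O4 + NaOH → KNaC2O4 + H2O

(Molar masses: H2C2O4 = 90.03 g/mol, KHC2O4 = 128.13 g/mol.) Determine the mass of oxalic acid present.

n(NaOH) = 0.0185 × 0.418 = 7.73 × 10^-3 mol
Let x = n(H2C2O4), y = n(KHC2O4).
Titrant: 2x + 1y = 7.73 × 10^-3;  mass: 90.03x + 128.13y = 0.571
Solving, x = 2.53 × 10^-3 mol, y = 2.68 × 10^-3 mol
mass of H2C2O4 = 2.53 × 10^-3 × 90.03 = 0.227 g

0.227 g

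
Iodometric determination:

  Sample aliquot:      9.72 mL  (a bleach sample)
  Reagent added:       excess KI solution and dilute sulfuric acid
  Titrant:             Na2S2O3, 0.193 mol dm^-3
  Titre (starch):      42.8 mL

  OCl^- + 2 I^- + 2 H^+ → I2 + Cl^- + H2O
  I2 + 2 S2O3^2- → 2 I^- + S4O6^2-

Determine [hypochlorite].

n(S2O3^2-) = 0.0428 × 0.193 = 8.26 × 10^-3 mol
n(I2) = n(S2O3^2-)/2 = 4.13 × 10^-3 mol
n(OCl^-) in the aliquot = 4.13 × 10^-3 mol (1:1 ratio)
[OCl^-] = 4.13 × 10^-3 / 0.00972 = 0.425 mol/L

0.425 mol/L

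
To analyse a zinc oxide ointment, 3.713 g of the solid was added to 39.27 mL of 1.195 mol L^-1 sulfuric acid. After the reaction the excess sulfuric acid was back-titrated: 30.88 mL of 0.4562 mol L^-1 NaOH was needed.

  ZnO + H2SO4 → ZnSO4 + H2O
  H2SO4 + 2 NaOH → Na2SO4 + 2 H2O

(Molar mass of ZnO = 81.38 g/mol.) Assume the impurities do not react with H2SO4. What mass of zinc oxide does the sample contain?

n(H2SO4) added = 0.03927 × 1.195 = 0.04693 mol
n(NaOH) used in back-titration = 0.03088 × 0.4562 = 0.01409 mol
From the 1:2 ratio, n(H2SO4) left over = 1/2 × 0.01409 = 7.044 × 10^-3 mol
n(H2SO4) consumed by analyte = 0.04693 − 7.044 × 10^-3 = 0.03988 mol
n(ZnO) = 0.03988 mol (1:1 ratio)
mass of ZnO = 0.03988 × 81.38 = 3.246 g

3.246 g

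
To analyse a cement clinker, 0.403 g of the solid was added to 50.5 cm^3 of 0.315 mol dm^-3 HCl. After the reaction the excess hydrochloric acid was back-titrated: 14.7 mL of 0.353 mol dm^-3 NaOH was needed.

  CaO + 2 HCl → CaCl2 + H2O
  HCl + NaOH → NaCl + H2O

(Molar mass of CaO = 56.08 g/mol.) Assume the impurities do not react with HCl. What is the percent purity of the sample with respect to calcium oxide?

74.6 %

n(HCl) added = 0.0505 × 0.315 = 0.0159 mol
n(NaOH) used in back-titration = 0.0147 × 0.353 = 5.19 × 10^-3 mol
n(HCl) left over = 5.19 × 10^-3 mol (1:1 ratio)
n(HCl) consumed by analyte = 0.0159 − 5.19 × 10^-3 = 0.0107 mol
From the 1:2 ratio, n(CaO) = 1/2 × 0.0107 = 5.36 × 10^-3 mol
mass of CaO = 5.36 × 10^-3 × 56.08 = 0.301 g
% CaO = 0.301 / 0.403 × 100 = 74.6 %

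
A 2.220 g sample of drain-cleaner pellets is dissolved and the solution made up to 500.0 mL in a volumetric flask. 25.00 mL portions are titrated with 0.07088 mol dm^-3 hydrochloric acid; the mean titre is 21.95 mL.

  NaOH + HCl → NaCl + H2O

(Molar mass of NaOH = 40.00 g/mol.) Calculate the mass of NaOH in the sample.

1.245 g

n(HCl) per titration = 0.02195 × 0.07088 = 1.556 × 10^-3 mol
n(NaOH) in each aliquot = 1.556 × 10^-3 mol (1:1 ratio)
n(NaOH) in the whole flask = 1.556 × 10^-3 × 500.0/25.00 = 0.03112 mol
mass of NaOH = 0.03112 × 40.00 = 1.245 g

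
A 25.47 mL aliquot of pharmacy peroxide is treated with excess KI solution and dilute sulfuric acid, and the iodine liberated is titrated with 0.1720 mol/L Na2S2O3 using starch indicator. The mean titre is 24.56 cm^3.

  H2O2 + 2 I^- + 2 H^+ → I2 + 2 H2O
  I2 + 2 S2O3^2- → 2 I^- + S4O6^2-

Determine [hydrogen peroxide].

0.08293 mol/L

n(S2O3^2-) = 0.02456 × 0.1720 = 4.224 × 10^-3 mol
n(I2) = n(S2O3^2-)/2 = 2.112 × 10^-3 mol
n(H2O2) in the aliquot = 2.112 × 10^-3 mol (1:1 ratio)
[H2O2] = 2.112 × 10^-3 / 0.02547 = 0.08293 mol/L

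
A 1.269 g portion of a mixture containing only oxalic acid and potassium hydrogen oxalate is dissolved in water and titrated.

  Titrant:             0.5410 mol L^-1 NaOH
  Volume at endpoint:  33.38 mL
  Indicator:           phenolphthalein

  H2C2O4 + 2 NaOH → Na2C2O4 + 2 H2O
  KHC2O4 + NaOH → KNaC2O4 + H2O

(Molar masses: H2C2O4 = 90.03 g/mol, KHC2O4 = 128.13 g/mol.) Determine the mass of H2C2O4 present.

n(NaOH) = 0.03338 × 0.5410 = 0.01806 mol
Let x = n(H2C2O4), y = n(KHC2O4).
Titrant: 2x + 1y = 0.01806;  mass: 90.03x + 128.13y = 1.269
Solving, x = 6.286 × 10^-3 mol, y = 5.487 × 10^-3 mol
mass of H2C2O4 = 6.286 × 10^-3 × 90.03 = 0.5659 g

0.5659 g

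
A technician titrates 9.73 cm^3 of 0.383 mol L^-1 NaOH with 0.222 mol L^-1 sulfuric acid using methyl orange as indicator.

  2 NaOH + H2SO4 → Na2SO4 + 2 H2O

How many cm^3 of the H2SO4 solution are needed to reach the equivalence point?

n(NaOH) = 0.00973 L × 0.383 mol/L = 3.73 × 10^-3 mol
From the 1:2 stoichiometry, n(H2SO4) = 1/2 × 3.73 × 10^-3 = 1.86 × 10^-3 mol
V(H2SO4) = 1.86 × 10^-3 mol / 0.222 mol/L = 0.00839 L = 8.39 mL

8.39 mL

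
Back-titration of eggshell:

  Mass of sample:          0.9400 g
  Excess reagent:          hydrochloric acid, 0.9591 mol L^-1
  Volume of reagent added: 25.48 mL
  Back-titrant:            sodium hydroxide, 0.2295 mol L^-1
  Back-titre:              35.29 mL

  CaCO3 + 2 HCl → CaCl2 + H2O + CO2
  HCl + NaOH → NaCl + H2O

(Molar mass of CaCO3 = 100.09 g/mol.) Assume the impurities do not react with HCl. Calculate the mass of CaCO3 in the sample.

0.8177 g

n(HCl) added = 0.02548 × 0.9591 = 0.02444 mol
n(NaOH) used in back-titration = 0.03529 × 0.2295 = 8.099 × 10^-3 mol
n(HCl) left over = 8.099 × 10^-3 mol (1:1 ratio)
n(HCl) consumed by analyte = 0.02444 − 8.099 × 10^-3 = 0.01634 mol
From the 1:2 ratio, n(CaCO3) = 1/2 × 0.01634 = 8.169 × 10^-3 mol
mass of CaCO3 = 8.169 × 10^-3 × 100.09 = 0.8177 g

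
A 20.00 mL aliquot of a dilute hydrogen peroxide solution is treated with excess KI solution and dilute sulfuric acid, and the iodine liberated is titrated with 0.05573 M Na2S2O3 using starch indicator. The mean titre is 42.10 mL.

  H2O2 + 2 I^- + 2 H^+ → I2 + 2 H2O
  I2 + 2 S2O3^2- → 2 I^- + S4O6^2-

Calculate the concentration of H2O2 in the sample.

0.05866 M

n(S2O3^2-) = 0.04210 × 0.05573 = 2.346 × 10^-3 mol
n(I2) = n(S2O3^2-)/2 = 1.173 × 10^-3 mol
n(H2O2) in the aliquot = 1.173 × 10^-3 mol (1:1 ratio)
[H2O2] = 1.173 × 10^-3 / 0.02000 = 0.05866 mol/L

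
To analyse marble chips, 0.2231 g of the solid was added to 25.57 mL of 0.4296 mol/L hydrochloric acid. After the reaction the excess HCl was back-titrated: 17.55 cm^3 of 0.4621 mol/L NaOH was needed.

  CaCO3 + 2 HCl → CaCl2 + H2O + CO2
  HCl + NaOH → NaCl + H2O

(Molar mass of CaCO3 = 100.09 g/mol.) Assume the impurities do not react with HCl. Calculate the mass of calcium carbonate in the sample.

0.1439 g

n(HCl) added = 0.02557 × 0.4296 = 0.01098 mol
n(NaOH) used in back-titration = 0.01755 × 0.4621 = 8.110 × 10^-3 mol
n(HCl) left over = 8.110 × 10^-3 mol (1:1 ratio)
n(HCl) consumed by analyte = 0.01098 − 8.110 × 10^-3 = 2.875 × 10^-3 mol
From the 1:2 ratio, n(CaCO3) = 1/2 × 2.875 × 10^-3 = 1.438 × 10^-3 mol
mass of CaCO3 = 1.438 × 10^-3 × 100.09 = 0.1439 g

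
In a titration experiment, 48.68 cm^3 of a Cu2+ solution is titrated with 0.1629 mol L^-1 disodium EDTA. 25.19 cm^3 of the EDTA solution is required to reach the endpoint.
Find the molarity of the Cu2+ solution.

Cu^2+ + EDTA^4- → [Cu(EDTA)]^2-
n(EDTA) = 0.02519 L × 0.1629 mol/L = 4.103 × 10^-3 mol
n(Cu2+) = 4.103 × 10^-3 mol (1:1 mole ratio)
[Cu2+] = 4.103 × 10^-3 mol / 0.04868 L = 0.08429 mol/L

0.08429 mol/L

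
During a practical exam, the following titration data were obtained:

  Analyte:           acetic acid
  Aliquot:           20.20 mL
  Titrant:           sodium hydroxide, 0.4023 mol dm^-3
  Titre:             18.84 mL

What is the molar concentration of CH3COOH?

CH3COOH + NaOH → CH3COONa + H2O
n(NaOH) = 0.01884 L × 0.4023 mol/L = 7.579 × 10^-3 mol
n(CH3COOH) = 7.579 × 10^-3 mol (1:1 mole ratio)
[CH3COOH] = 7.579 × 10^-3 mol / 0.02020 L = 0.3752 mol/L

0.3752 mol/L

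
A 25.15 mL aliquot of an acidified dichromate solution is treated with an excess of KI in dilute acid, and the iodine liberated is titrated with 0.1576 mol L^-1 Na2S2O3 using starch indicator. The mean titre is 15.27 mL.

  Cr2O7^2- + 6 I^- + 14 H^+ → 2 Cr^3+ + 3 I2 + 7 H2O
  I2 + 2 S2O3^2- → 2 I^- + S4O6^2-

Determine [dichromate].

n(S2O3^2-) = 0.01527 × 0.1576 = 2.407 × 10^-3 mol
n(I2) = n(S2O3^2-)/2 = 1.203 × 10^-3 mol
From the 1:3 ratio, n(Cr2O7^2-) in the aliquot = 1/3 × 1.203 × 10^-3 = 4.011 × 10^-4 mol
[Cr2O7^2-] = 4.011 × 10^-4 / 0.02515 = 0.01595 mol/L

0.01595 mol/L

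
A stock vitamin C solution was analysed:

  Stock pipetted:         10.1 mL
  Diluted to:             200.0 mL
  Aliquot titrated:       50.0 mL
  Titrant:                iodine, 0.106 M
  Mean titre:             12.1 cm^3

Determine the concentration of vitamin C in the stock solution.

C6H8O6 + I2 → C6H6O6 + 2 HI
n(I2) = 0.0121 × 0.106 = 1.28 × 10^-3 mol
n(C6H8O6) in the aliquot = 1.28 × 10^-3 mol (1:1 ratio)
[C6H8O6]_dilute = 1.28 × 10^-3 / 0.0500 = 0.0257 mol/L
Dilution factor = 200.0 / 10.1 = 19.80
[C6H8O6]_stock = 0.0257 × 19.80 = 0.508 mol/L

0.508 M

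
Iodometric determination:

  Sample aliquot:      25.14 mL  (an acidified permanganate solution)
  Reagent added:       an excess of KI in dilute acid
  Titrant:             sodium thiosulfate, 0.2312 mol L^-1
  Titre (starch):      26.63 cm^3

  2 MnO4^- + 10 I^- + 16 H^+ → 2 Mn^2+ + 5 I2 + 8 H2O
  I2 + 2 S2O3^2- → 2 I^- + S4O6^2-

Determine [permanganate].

n(S2O3^2-) = 0.02663 × 0.2312 = 6.157 × 10^-3 mol
n(I2) = n(S2O3^2-)/2 = 3.078 × 10^-3 mol
From the 2:5 ratio, n(MnO4^-) in the aliquot = 2/5 × 3.078 × 10^-3 = 1.231 × 10^-3 mol
[MnO4^-] = 1.231 × 10^-3 / 0.02514 = 0.04898 mol/L

0.04898 mol/L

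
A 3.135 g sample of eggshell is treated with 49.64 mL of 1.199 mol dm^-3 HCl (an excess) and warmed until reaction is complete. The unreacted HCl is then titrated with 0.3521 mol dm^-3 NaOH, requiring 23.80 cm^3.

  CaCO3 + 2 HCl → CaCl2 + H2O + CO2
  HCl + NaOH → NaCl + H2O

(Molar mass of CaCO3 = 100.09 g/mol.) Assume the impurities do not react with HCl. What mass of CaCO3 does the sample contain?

2.559 g

n(HCl) added = 0.04964 × 1.199 = 0.05952 mol
n(NaOH) used in back-titration = 0.02380 × 0.3521 = 8.380 × 10^-3 mol
n(HCl) left over = 8.380 × 10^-3 mol (1:1 ratio)
n(HCl) consumed by analyte = 0.05952 − 8.380 × 10^-3 = 0.05114 mol
From the 1:2 ratio, n(CaCO3) = 1/2 × 0.05114 = 0.02557 mol
mass of CaCO3 = 0.02557 × 100.09 = 2.559 g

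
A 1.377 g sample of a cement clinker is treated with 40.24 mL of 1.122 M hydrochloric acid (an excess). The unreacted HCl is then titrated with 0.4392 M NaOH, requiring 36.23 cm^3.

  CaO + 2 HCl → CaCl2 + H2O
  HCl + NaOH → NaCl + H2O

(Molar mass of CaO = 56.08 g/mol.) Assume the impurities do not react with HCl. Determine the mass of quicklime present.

0.8198 g

n(HCl) added = 0.04024 × 1.122 = 0.04515 mol
n(NaOH) used in back-titration = 0.03623 × 0.4392 = 0.01591 mol
n(HCl) left over = 0.01591 mol (1:1 ratio)
n(HCl) consumed by analyte = 0.04515 − 0.01591 = 0.02924 mol
From the 1:2 ratio, n(CaO) = 1/2 × 0.02924 = 0.01462 mol
mass of CaO = 0.01462 × 56.08 = 0.8198 g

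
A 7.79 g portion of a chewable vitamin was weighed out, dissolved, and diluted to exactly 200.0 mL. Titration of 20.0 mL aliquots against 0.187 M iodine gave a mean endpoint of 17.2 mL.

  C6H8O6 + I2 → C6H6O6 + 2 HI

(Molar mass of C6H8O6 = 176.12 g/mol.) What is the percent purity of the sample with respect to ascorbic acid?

n(I2) per titration = 0.0172 × 0.187 = 3.22 × 10^-3 mol
n(C6H8O6) in each aliquot = 3.22 × 10^-3 mol (1:1 ratio)
n(C6H8O6) in the whole flask = 3.22 × 10^-3 × 200.0/20.0 = 0.0322 mol
mass of C6H8O6 = 0.0322 × 176.12 = 5.66 g
% C6H8O6 = 5.66 / 7.79 × 100 = 72.7 %

72.7 %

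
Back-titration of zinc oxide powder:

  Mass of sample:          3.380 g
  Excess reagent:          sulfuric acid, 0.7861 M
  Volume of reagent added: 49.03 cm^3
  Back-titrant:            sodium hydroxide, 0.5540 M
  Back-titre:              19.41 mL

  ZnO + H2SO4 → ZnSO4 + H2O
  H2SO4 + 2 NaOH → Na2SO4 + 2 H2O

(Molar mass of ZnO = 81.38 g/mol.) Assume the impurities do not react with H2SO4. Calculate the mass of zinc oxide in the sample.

2.699 g

n(H2SO4) added = 0.04903 × 0.7861 = 0.03854 mol
n(NaOH) used in back-titration = 0.01941 × 0.5540 = 0.01075 mol
From the 1:2 ratio, n(H2SO4) left over = 1/2 × 0.01075 = 5.377 × 10^-3 mol
n(H2SO4) consumed by analyte = 0.03854 − 5.377 × 10^-3 = 0.03317 mol
n(ZnO) = 0.03317 mol (1:1 ratio)
mass of ZnO = 0.03317 × 81.38 = 2.699 g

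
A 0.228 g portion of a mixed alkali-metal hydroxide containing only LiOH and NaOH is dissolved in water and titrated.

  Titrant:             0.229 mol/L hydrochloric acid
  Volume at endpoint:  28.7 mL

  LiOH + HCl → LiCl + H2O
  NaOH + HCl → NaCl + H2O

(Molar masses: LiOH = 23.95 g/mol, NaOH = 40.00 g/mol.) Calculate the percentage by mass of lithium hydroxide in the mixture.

n(HCl) = 0.0287 × 0.229 = 6.57 × 10^-3 mol
Let x = n(LiOH), y = n(NaOH).
Titrant: 1x + 1y = 6.57 × 10^-3;  mass: 23.95x + 40.00y = 0.228
Solving, x = 2.17 × 10^-3 mol, y = 4.40 × 10^-3 mol
mass of LiOH = 2.17 × 10^-3 × 23.95 = 0.0521 g
% LiOH = 0.0521 / 0.228 × 100 = 22.8 %

22.8 %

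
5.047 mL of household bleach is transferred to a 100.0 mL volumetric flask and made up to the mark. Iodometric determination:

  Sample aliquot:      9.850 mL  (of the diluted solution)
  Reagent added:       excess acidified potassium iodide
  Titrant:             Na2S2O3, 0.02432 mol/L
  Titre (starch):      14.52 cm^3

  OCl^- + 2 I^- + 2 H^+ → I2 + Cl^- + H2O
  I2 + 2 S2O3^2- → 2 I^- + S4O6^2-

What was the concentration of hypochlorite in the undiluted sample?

0.3552 mol/L

n(S2O3^2-) = 0.01452 × 0.02432 = 3.531 × 10^-4 mol
n(I2) = n(S2O3^2-)/2 = 1.766 × 10^-4 mol
n(OCl^-) in the aliquot = 1.766 × 10^-4 mol (1:1 ratio)
[OCl^-]_dilute = 1.766 × 10^-4 / 0.009850 = 0.01793 mol/L
[OCl^-]_original = 0.01793 × 100.0/5.047 = 0.3552 mol/L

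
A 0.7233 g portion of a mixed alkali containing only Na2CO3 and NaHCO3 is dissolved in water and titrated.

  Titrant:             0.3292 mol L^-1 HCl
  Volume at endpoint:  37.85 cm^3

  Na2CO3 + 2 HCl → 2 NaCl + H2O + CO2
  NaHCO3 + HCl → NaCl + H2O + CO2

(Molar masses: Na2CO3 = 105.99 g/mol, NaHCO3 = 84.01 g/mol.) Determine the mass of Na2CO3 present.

n(HCl) = 0.03785 × 0.3292 = 0.01246 mol
Let x = n(Na2CO3), y = n(NaHCO3).
Titrant: 2x + 1y = 0.01246;  mass: 105.99x + 84.01y = 0.7233
Solving, x = 5.215 × 10^-3 mol, y = 2.030 × 10^-3 mol
mass of Na2CO3 = 5.215 × 10^-3 × 105.99 = 0.5527 g

0.5527 g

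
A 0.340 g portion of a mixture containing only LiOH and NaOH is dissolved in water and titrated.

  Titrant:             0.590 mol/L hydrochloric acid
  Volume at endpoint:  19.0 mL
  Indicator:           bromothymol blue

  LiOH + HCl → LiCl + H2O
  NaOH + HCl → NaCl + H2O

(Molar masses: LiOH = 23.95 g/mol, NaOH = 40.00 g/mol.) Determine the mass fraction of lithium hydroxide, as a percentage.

n(HCl) = 0.0190 × 0.590 = 0.0112 mol
Let x = n(LiOH), y = n(NaOH).
Titrant: 1x + 1y = 0.0112;  mass: 23.95x + 40.00y = 0.340
Solving, x = 6.75 × 10^-3 mol, y = 4.46 × 10^-3 mol
mass of LiOH = 6.75 × 10^-3 × 23.95 = 0.162 g
% LiOH = 0.162 / 0.340 × 100 = 47.6 %

47.6 %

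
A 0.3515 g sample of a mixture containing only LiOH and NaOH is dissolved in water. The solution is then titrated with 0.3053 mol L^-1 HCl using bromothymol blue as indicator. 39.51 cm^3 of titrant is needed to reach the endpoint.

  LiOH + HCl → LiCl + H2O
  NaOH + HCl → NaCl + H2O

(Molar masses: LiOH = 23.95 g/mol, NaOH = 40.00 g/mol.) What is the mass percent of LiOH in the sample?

n(HCl) = 0.03951 × 0.3053 = 0.01206 mol
Let x = n(LiOH), y = n(NaOH).
Titrant: 1x + 1y = 0.01206;  mass: 23.95x + 40.00y = 0.3515
Solving, x = 8.162 × 10^-3 mol, y = 3.901 × 10^-3 mol
mass of LiOH = 8.162 × 10^-3 × 23.95 = 0.1955 g
% LiOH = 0.1955 / 0.3515 × 100 = 55.61 %

55.61 %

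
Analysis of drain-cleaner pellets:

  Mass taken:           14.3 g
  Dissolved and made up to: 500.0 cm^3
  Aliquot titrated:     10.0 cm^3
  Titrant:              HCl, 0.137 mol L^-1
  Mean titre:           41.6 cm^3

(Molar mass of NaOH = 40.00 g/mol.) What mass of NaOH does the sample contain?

NaOH + HCl → NaCl + H2O
n(HCl) per titration = 0.0416 × 0.137 = 5.70 × 10^-3 mol
n(NaOH) in each aliquot = 5.70 × 10^-3 mol (1:1 ratio)
n(NaOH) in the whole flask = 5.70 × 10^-3 × 500.0/10.0 = 0.285 mol
mass of NaOH = 0.285 × 40.00 = 11.4 g

11.4 g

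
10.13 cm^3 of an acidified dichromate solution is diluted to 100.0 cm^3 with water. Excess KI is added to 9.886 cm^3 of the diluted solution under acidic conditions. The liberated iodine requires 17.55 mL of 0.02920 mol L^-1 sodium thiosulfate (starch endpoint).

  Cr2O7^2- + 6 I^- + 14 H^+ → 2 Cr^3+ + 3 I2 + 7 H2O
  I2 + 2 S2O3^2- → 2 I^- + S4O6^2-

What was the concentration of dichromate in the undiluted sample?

0.08529 mol/L

n(S2O3^2-) = 0.01755 × 0.02920 = 5.125 × 10^-4 mol
n(I2) = n(S2O3^2-)/2 = 2.562 × 10^-4 mol
From the 1:3 ratio, n(Cr2O7^2-) in the aliquot = 1/3 × 2.562 × 10^-4 = 8.541 × 10^-5 mol
[Cr2O7^2-]_dilute = 8.541 × 10^-5 / 0.009886 = 0.008639 mol/L
[Cr2O7^2-]_original = 0.008639 × 100.0/10.13 = 0.08529 mol/L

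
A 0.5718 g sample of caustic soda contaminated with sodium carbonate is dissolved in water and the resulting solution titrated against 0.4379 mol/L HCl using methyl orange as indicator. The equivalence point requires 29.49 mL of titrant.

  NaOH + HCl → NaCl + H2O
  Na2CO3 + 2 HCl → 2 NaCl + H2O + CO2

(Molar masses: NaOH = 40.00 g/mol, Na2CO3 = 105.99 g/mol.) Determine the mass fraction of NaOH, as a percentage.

n(HCl) = 0.02949 × 0.4379 = 0.01291 mol
Let x = n(NaOH), y = n(Na2CO3).
Titrant: 1x + 2y = 0.01291;  mass: 40.00x + 105.99y = 0.5718
Solving, x = 8.662 × 10^-3 mol, y = 2.126 × 10^-3 mol
mass of NaOH = 8.662 × 10^-3 × 40.00 = 0.3465 g
% NaOH = 0.3465 / 0.5718 × 100 = 60.59 %

60.59 %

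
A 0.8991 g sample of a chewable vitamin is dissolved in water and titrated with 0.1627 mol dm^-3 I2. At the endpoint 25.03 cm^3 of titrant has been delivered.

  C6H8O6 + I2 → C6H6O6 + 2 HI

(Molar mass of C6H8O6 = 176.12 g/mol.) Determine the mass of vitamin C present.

0.7172 g

n(I2) = 0.02503 L × 0.1627 mol/L = 4.072 × 10^-3 mol
n(C6H8O6) = 4.072 × 10^-3 mol (1:1 ratio)
mass of C6H8O6 = 4.072 × 10^-3 × 176.12 g/mol = 0.7172 g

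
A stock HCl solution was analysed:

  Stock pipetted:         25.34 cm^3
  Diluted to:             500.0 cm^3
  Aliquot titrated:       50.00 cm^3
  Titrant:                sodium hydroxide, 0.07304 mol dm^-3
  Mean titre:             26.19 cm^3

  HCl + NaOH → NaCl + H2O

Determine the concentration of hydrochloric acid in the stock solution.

0.7549 mol/L

n(NaOH) = 0.02619 × 0.07304 = 1.913 × 10^-3 mol
n(HCl) in the aliquot = 1.913 × 10^-3 mol (1:1 ratio)
[HCl]_dilute = 1.913 × 10^-3 / 0.05000 = 0.03826 mol/L
Dilution factor = 500.0 / 25.34 = 19.73
[HCl]_stock = 0.03826 × 19.73 = 0.7549 mol/L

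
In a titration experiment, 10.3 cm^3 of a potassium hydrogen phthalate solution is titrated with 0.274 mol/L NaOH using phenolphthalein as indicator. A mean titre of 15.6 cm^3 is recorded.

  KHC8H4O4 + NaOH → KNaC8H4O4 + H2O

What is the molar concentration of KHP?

0.415 mol/L

n(NaOH) = 0.0156 L × 0.274 mol/L = 4.27 × 10^-3 mol
n(KHC8H4O4) = 4.27 × 10^-3 mol (1:1 mole ratio)
[KHC8H4O4] = 4.27 × 10^-3 mol / 0.0103 L = 0.415 mol/L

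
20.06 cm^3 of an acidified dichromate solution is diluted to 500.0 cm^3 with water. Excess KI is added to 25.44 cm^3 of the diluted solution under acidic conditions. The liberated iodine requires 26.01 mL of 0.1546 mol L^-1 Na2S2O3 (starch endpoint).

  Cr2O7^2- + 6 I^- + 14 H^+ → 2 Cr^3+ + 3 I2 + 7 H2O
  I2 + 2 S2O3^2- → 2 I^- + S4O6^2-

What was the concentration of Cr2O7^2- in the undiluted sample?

n(S2O3^2-) = 0.02601 × 0.1546 = 4.021 × 10^-3 mol
n(I2) = n(S2O3^2-)/2 = 2.011 × 10^-3 mol
From the 1:3 ratio, n(Cr2O7^2-) in the aliquot = 1/3 × 2.011 × 10^-3 = 6.702 × 10^-4 mol
[Cr2O7^2-]_dilute = 6.702 × 10^-4 / 0.02544 = 0.02634 mol/L
[Cr2O7^2-]_original = 0.02634 × 500.0/20.06 = 0.6566 mol/L

0.6566 mol/L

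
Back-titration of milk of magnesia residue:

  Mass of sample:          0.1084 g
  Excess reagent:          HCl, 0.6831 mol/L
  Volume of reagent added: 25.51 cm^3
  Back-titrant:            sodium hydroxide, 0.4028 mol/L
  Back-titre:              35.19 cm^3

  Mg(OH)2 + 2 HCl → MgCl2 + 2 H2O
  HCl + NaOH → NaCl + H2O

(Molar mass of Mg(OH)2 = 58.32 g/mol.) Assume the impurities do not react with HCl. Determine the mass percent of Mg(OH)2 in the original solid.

n(HCl) added = 0.02551 × 0.6831 = 0.01743 mol
n(NaOH) used in back-titration = 0.03519 × 0.4028 = 0.01417 mol
n(HCl) left over = 0.01417 mol (1:1 ratio)
n(HCl) consumed by analyte = 0.01743 − 0.01417 = 3.251 × 10^-3 mol
From the 1:2 ratio, n(Mg(OH)2) = 1/2 × 3.251 × 10^-3 = 1.626 × 10^-3 mol
mass of Mg(OH)2 = 1.626 × 10^-3 × 58.32 = 0.09481 g
% Mg(OH)2 = 0.09481 / 0.1084 × 100 = 87.46 %

87.46 %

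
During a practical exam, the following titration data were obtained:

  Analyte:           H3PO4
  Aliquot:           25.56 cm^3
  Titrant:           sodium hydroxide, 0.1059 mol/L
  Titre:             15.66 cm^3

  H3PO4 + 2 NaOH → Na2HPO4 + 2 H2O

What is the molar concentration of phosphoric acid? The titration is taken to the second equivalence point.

0.03244 mol/L

n(NaOH) = 0.01566 L × 0.1059 mol/L = 1.658 × 10^-3 mol
From the 1:2 mole ratio, n(H3PO4) = 1/2 × 1.658 × 10^-3 = 8.292 × 10^-4 mol
[H3PO4] = 8.292 × 10^-4 mol / 0.02556 L = 0.03244 mol/L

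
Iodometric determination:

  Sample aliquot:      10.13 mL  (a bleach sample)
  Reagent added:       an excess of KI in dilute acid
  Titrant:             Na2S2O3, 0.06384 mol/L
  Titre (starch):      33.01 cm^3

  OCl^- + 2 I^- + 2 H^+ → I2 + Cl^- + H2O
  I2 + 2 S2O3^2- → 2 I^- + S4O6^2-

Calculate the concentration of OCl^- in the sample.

0.1040 mol/L

n(S2O3^2-) = 0.03301 × 0.06384 = 2.107 × 10^-3 mol
n(I2) = n(S2O3^2-)/2 = 1.054 × 10^-3 mol
n(OCl^-) in the aliquot = 1.054 × 10^-3 mol (1:1 ratio)
[OCl^-] = 1.054 × 10^-3 / 0.01013 = 0.1040 mol/L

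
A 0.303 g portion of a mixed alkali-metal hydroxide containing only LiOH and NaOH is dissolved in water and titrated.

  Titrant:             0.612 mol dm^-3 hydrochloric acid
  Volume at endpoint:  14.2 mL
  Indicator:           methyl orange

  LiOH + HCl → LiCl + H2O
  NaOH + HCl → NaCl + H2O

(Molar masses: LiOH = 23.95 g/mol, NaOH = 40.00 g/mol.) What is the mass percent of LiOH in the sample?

n(HCl) = 0.0142 × 0.612 = 8.69 × 10^-3 mol
Let x = n(LiOH), y = n(NaOH).
Titrant: 1x + 1y = 8.69 × 10^-3;  mass: 23.95x + 40.00y = 0.303
Solving, x = 2.78 × 10^-3 mol, y = 5.91 × 10^-3 mol
mass of LiOH = 2.78 × 10^-3 × 23.95 = 0.0666 g
% LiOH = 0.0666 / 0.303 × 100 = 22.0 %

22.0 %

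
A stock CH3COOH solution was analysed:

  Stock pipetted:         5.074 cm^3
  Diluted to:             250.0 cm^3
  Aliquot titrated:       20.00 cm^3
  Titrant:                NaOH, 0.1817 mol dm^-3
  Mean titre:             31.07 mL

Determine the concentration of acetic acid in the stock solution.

13.91 mol/L

CH3COOH + NaOH → CH3COONa + H2O
n(NaOH) = 0.03107 × 0.1817 = 5.645 × 10^-3 mol
n(CH3COOH) in the aliquot = 5.645 × 10^-3 mol (1:1 ratio)
[CH3COOH]_dilute = 5.645 × 10^-3 / 0.02000 = 0.2823 mol/L
Dilution factor = 250.0 / 5.074 = 49.27
[CH3COOH]_stock = 0.2823 × 49.27 = 13.91 mol/L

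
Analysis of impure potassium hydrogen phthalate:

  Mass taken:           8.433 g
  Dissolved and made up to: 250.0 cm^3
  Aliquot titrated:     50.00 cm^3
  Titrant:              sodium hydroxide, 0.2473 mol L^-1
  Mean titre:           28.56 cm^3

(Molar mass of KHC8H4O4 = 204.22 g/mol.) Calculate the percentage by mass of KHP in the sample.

KHC8H4O4 + NaOH → KNaC8H4O4 + H2O
n(NaOH) per titration = 0.02856 × 0.2473 = 7.063 × 10^-3 mol
n(KHC8H4O4) in each aliquot = 7.063 × 10^-3 mol (1:1 ratio)
n(KHC8H4O4) in the whole flask = 7.063 × 10^-3 × 250.0/50.00 = 0.03531 mol
mass of KHC8H4O4 = 0.03531 × 204.22 = 7.212 g
% KHC8H4O4 = 7.212 / 8.433 × 100 = 85.52 %

85.52 %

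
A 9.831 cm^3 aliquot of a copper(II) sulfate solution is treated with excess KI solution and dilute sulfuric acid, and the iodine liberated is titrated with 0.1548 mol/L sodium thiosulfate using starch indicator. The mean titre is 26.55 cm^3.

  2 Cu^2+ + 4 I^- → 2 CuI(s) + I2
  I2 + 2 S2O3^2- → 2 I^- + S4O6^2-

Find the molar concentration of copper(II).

n(S2O3^2-) = 0.02655 × 0.1548 = 4.110 × 10^-3 mol
n(I2) = n(S2O3^2-)/2 = 2.055 × 10^-3 mol
From the 2:1 ratio, n(Cu2+) in the aliquot = 2/1 × 2.055 × 10^-3 = 4.110 × 10^-3 mol
[Cu2+] = 4.110 × 10^-3 / 0.009831 = 0.4181 mol/L

0.4181 mol/L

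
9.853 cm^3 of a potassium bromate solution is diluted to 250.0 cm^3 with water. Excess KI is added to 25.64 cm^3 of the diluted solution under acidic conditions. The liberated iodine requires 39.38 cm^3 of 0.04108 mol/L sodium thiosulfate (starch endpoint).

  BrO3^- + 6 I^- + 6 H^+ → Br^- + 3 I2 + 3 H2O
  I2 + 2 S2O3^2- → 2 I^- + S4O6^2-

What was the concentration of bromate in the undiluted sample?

n(S2O3^2-) = 0.03938 × 0.04108 = 1.618 × 10^-3 mol
n(I2) = n(S2O3^2-)/2 = 8.089 × 10^-4 mol
From the 1:3 ratio, n(BrO3^-) in the aliquot = 1/3 × 8.089 × 10^-4 = 2.696 × 10^-4 mol
[BrO3^-]_dilute = 2.696 × 10^-4 / 0.02564 = 0.01052 mol/L
[BrO3^-]_original = 0.01052 × 250.0/9.853 = 0.2668 mol/L

0.2668 mol/L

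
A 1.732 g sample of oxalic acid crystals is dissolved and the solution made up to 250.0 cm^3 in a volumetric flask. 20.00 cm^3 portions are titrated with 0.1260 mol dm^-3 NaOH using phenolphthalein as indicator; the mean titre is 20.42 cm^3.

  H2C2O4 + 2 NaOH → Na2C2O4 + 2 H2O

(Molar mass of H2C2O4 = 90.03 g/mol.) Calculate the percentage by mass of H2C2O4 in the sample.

n(NaOH) per titration = 0.02042 × 0.1260 = 2.573 × 10^-3 mol
From the 1:2 ratio, n(H2C2O4) in each aliquot = 1/2 × 2.573 × 10^-3 = 1.286 × 10^-3 mol
n(H2C2O4) in the whole flask = 1.286 × 10^-3 × 250.0/20.00 = 0.01608 mol
mass of H2C2O4 = 0.01608 × 90.03 = 1.448 g
% H2C2O4 = 1.448 / 1.732 × 100 = 83.59 %

83.59 %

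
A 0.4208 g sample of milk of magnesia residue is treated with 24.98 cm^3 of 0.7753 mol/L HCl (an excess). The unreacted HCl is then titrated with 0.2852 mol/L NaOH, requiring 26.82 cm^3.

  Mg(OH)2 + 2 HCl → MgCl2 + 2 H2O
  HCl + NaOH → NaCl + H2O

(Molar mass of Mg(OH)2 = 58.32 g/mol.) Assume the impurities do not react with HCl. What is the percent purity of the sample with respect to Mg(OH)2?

n(HCl) added = 0.02498 × 0.7753 = 0.01937 mol
n(NaOH) used in back-titration = 0.02682 × 0.2852 = 7.649 × 10^-3 mol
n(HCl) left over = 7.649 × 10^-3 mol (1:1 ratio)
n(HCl) consumed by analyte = 0.01937 − 7.649 × 10^-3 = 0.01172 mol
From the 1:2 ratio, n(Mg(OH)2) = 1/2 × 0.01172 = 5.859 × 10^-3 mol
mass of Mg(OH)2 = 5.859 × 10^-3 × 58.32 = 0.3417 g
% Mg(OH)2 = 0.3417 / 0.4208 × 100 = 81.20 %

81.20 %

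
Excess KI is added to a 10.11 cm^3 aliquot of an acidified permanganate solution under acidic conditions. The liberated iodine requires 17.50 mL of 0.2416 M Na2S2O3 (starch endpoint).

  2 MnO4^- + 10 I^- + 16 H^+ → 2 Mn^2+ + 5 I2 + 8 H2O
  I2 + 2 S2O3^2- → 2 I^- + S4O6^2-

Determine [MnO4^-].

n(S2O3^2-) = 0.01750 × 0.2416 = 4.228 × 10^-3 mol
n(I2) = n(S2O3^2-)/2 = 2.114 × 10^-3 mol
From the 2:5 ratio, n(MnO4^-) in the aliquot = 2/5 × 2.114 × 10^-3 = 8.456 × 10^-4 mol
[MnO4^-] = 8.456 × 10^-4 / 0.01011 = 0.08364 mol/L

0.08364 M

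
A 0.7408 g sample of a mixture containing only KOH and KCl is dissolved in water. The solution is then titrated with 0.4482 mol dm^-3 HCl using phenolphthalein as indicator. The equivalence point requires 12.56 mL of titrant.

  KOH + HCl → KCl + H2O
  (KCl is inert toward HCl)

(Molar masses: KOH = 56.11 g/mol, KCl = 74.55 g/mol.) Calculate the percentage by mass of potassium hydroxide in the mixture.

n(HCl) = 0.01256 × 0.4482 = 5.629 × 10^-3 mol
Let x = n(KOH), y = n(KCl).
Titrant: 1x = 5.629 × 10^-3;  mass: 56.11x + 74.55y = 0.7408
Solving, x = 5.629 × 10^-3 mol, y = 5.700 × 10^-3 mol
mass of KOH = 5.629 × 10^-3 × 56.11 = 0.3159 g
% KOH = 0.3159 / 0.7408 × 100 = 42.64 %

42.64 %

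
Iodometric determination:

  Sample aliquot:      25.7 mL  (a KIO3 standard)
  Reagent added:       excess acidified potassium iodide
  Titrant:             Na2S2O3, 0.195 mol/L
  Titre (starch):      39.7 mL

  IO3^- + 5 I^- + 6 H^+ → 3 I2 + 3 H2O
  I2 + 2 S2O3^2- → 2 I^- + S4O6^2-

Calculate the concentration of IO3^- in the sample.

0.0502 mol/L

n(S2O3^2-) = 0.0397 × 0.195 = 7.74 × 10^-3 mol
n(I2) = n(S2O3^2-)/2 = 3.87 × 10^-3 mol
From the 1:3 ratio, n(IO3^-) in the aliquot = 1/3 × 3.87 × 10^-3 = 1.29 × 10^-3 mol
[IO3^-] = 1.29 × 10^-3 / 0.0257 = 0.0502 mol/L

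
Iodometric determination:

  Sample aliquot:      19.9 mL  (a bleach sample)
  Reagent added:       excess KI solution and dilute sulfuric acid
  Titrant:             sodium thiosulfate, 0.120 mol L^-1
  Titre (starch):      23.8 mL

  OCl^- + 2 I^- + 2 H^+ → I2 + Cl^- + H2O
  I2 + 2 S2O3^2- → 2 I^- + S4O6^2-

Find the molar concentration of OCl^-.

n(S2O3^2-) = 0.0238 × 0.120 = 2.86 × 10^-3 mol
n(I2) = n(S2O3^2-)/2 = 1.43 × 10^-3 mol
n(OCl^-) in the aliquot = 1.43 × 10^-3 mol (1:1 ratio)
[OCl^-] = 1.43 × 10^-3 / 0.0199 = 0.0718 mol/L

0.0718 mol/L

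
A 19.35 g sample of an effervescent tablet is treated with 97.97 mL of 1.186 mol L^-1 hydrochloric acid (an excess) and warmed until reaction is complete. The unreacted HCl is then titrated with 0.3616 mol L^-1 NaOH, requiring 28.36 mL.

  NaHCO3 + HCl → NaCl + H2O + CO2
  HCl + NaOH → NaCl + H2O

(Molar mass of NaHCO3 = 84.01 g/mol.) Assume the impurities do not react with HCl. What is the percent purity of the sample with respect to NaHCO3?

45.99 %

n(HCl) added = 0.09797 × 1.186 = 0.1162 mol
n(NaOH) used in back-titration = 0.02836 × 0.3616 = 0.01025 mol
n(HCl) left over = 0.01025 mol (1:1 ratio)
n(HCl) consumed by analyte = 0.1162 − 0.01025 = 0.1059 mol
n(NaHCO3) = 0.1059 mol (1:1 ratio)
mass of NaHCO3 = 0.1059 × 84.01 = 8.900 g
% NaHCO3 = 8.900 / 19.35 × 100 = 45.99 %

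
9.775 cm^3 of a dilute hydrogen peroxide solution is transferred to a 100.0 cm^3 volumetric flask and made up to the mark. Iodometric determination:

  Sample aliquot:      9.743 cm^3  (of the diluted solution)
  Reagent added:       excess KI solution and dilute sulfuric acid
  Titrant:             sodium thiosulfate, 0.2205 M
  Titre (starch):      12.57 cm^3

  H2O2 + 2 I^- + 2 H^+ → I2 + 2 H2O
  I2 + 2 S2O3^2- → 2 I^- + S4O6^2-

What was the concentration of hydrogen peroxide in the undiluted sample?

n(S2O3^2-) = 0.01257 × 0.2205 = 2.772 × 10^-3 mol
n(I2) = n(S2O3^2-)/2 = 1.386 × 10^-3 mol
n(H2O2) in the aliquot = 1.386 × 10^-3 mol (1:1 ratio)
[H2O2]_dilute = 1.386 × 10^-3 / 0.009743 = 0.1422 mol/L
[H2O2]_original = 0.1422 × 100.0/9.775 = 1.455 mol/L

1.455 M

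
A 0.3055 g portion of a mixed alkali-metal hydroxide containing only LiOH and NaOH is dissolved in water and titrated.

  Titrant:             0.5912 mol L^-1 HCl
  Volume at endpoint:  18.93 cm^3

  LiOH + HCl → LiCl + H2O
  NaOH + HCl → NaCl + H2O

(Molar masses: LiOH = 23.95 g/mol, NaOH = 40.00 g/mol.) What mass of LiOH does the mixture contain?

n(HCl) = 0.01893 × 0.5912 = 0.01119 mol
Let x = n(LiOH), y = n(NaOH).
Titrant: 1x + 1y = 0.01119;  mass: 23.95x + 40.00y = 0.3055
Solving, x = 8.857 × 10^-3 mol, y = 2.334 × 10^-3 mol
mass of LiOH = 8.857 × 10^-3 × 23.95 = 0.2121 g

0.2121 g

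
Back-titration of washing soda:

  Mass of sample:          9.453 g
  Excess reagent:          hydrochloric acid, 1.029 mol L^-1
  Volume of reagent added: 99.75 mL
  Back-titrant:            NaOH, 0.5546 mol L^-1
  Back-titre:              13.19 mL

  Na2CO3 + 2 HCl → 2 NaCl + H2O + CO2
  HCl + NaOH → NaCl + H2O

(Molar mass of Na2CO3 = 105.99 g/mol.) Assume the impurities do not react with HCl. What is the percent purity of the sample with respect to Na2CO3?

n(HCl) added = 0.09975 × 1.029 = 0.1026 mol
n(NaOH) used in back-titration = 0.01319 × 0.5546 = 7.315 × 10^-3 mol
n(HCl) left over = 7.315 × 10^-3 mol (1:1 ratio)
n(HCl) consumed by analyte = 0.1026 − 7.315 × 10^-3 = 0.09533 mol
From the 1:2 ratio, n(Na2CO3) = 1/2 × 0.09533 = 0.04766 mol
mass of Na2CO3 = 0.04766 × 105.99 = 5.052 g
% Na2CO3 = 5.052 / 9.453 × 100 = 53.44 %

53.44 %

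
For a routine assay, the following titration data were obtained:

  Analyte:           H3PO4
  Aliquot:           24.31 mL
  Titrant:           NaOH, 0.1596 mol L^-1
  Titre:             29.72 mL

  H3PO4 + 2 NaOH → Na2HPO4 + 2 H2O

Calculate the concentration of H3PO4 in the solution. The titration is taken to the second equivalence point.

n(NaOH) = 0.02972 L × 0.1596 mol/L = 4.743 × 10^-3 mol
From the 1:2 mole ratio, n(H3PO4) = 1/2 × 4.743 × 10^-3 = 2.372 × 10^-3 mol
[H3PO4] = 2.372 × 10^-3 mol / 0.02431 L = 0.09756 mol/L

0.09756 mol/L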